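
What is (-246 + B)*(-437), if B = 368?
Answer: -53314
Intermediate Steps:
(-246 + B)*(-437) = (-246 + 368)*(-437) = 122*(-437) = -53314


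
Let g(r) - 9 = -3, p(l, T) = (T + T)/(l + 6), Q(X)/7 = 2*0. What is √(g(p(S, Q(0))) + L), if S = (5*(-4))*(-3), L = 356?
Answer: √362 ≈ 19.026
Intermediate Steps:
Q(X) = 0 (Q(X) = 7*(2*0) = 7*0 = 0)
S = 60 (S = -20*(-3) = 60)
p(l, T) = 2*T/(6 + l) (p(l, T) = (2*T)/(6 + l) = 2*T/(6 + l))
g(r) = 6 (g(r) = 9 - 3 = 6)
√(g(p(S, Q(0))) + L) = √(6 + 356) = √362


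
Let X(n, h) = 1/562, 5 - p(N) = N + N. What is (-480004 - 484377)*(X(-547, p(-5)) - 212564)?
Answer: 115205886816427/562 ≈ 2.0499e+11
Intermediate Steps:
p(N) = 5 - 2*N (p(N) = 5 - (N + N) = 5 - 2*N)
X(n, h) = 1/562
(-480004 - 484377)*(X(-547, p(-5)) - 212564) = (-480004 - 484377)*(1/562 - 212564) = -964381*(-119460967/562) = 115205886816427/562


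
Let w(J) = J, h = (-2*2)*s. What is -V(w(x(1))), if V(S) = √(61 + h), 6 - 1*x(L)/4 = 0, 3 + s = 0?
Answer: -√73 ≈ -8.5440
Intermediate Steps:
s = -3 (s = -3 + 0 = -3)
x(L) = 24 (x(L) = 24 - 4*0 = 24 + 0 = 24)
h = 12 (h = -2*2*(-3) = -4*(-3) = 12)
V(S) = √73 (V(S) = √(61 + 12) = √73)
-V(w(x(1))) = -√73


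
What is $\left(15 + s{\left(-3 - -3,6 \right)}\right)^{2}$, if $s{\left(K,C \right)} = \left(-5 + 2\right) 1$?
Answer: $144$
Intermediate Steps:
$s{\left(K,C \right)} = -3$ ($s{\left(K,C \right)} = \left(-3\right) 1 = -3$)
$\left(15 + s{\left(-3 - -3,6 \right)}\right)^{2} = \left(15 - 3\right)^{2} = 12^{2} = 144$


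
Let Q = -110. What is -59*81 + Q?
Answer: -4889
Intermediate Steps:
-59*81 + Q = -59*81 - 110 = -4779 - 110 = -4889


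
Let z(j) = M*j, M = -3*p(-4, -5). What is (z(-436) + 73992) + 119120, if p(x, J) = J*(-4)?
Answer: 219272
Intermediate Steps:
p(x, J) = -4*J
M = -60 (M = -(-12)*(-5) = -3*20 = -60)
z(j) = -60*j
(z(-436) + 73992) + 119120 = (-60*(-436) + 73992) + 119120 = (26160 + 73992) + 119120 = 100152 + 119120 = 219272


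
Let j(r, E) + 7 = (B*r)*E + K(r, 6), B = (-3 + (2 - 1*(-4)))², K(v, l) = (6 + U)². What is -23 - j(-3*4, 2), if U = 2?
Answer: 136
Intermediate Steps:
K(v, l) = 64 (K(v, l) = (6 + 2)² = 8² = 64)
B = 9 (B = (-3 + (2 + 4))² = (-3 + 6)² = 3² = 9)
j(r, E) = 57 + 9*E*r (j(r, E) = -7 + ((9*r)*E + 64) = -7 + (9*E*r + 64) = -7 + (64 + 9*E*r) = 57 + 9*E*r)
-23 - j(-3*4, 2) = -23 - (57 + 9*2*(-3*4)) = -23 - (57 + 9*2*(-12)) = -23 - (57 - 216) = -23 - 1*(-159) = -23 + 159 = 136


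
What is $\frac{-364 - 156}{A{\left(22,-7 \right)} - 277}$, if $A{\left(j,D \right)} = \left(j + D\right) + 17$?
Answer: $\frac{104}{49} \approx 2.1224$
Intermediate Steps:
$A{\left(j,D \right)} = 17 + D + j$ ($A{\left(j,D \right)} = \left(D + j\right) + 17 = 17 + D + j$)
$\frac{-364 - 156}{A{\left(22,-7 \right)} - 277} = \frac{-364 - 156}{\left(17 - 7 + 22\right) - 277} = \frac{1}{32 - 277} \left(-520\right) = \frac{1}{-245} \left(-520\right) = \left(- \frac{1}{245}\right) \left(-520\right) = \frac{104}{49}$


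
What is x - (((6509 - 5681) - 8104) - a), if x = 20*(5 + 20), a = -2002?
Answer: 5774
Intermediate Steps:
x = 500 (x = 20*25 = 500)
x - (((6509 - 5681) - 8104) - a) = 500 - (((6509 - 5681) - 8104) - 1*(-2002)) = 500 - ((828 - 8104) + 2002) = 500 - (-7276 + 2002) = 500 - 1*(-5274) = 500 + 5274 = 5774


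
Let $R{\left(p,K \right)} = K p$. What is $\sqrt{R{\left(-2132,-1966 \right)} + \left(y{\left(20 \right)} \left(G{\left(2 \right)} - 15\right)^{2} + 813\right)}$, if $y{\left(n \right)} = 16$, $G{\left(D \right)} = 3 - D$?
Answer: $\sqrt{4195461} \approx 2048.3$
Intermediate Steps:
$\sqrt{R{\left(-2132,-1966 \right)} + \left(y{\left(20 \right)} \left(G{\left(2 \right)} - 15\right)^{2} + 813\right)} = \sqrt{\left(-1966\right) \left(-2132\right) + \left(16 \left(\left(3 - 2\right) - 15\right)^{2} + 813\right)} = \sqrt{4191512 + \left(16 \left(\left(3 - 2\right) - 15\right)^{2} + 813\right)} = \sqrt{4191512 + \left(16 \left(1 - 15\right)^{2} + 813\right)} = \sqrt{4191512 + \left(16 \left(-14\right)^{2} + 813\right)} = \sqrt{4191512 + \left(16 \cdot 196 + 813\right)} = \sqrt{4191512 + \left(3136 + 813\right)} = \sqrt{4191512 + 3949} = \sqrt{4195461}$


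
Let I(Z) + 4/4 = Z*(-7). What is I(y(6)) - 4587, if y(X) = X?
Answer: -4630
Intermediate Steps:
I(Z) = -1 - 7*Z (I(Z) = -1 + Z*(-7) = -1 - 7*Z)
I(y(6)) - 4587 = (-1 - 7*6) - 4587 = (-1 - 42) - 4587 = -43 - 4587 = -4630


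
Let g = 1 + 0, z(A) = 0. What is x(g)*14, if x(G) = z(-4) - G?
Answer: -14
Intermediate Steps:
g = 1
x(G) = -G (x(G) = 0 - G = -G)
x(g)*14 = -1*1*14 = -1*14 = -14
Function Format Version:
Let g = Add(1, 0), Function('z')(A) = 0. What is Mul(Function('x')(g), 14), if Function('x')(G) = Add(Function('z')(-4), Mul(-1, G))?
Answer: -14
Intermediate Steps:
g = 1
Function('x')(G) = Mul(-1, G) (Function('x')(G) = Add(0, Mul(-1, G)) = Mul(-1, G))
Mul(Function('x')(g), 14) = Mul(Mul(-1, 1), 14) = Mul(-1, 14) = -14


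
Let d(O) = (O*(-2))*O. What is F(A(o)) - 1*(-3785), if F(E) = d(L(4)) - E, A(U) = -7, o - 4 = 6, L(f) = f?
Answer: 3760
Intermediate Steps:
o = 10 (o = 4 + 6 = 10)
d(O) = -2*O**2 (d(O) = (-2*O)*O = -2*O**2)
F(E) = -32 - E (F(E) = -2*4**2 - E = -2*16 - E = -32 - E)
F(A(o)) - 1*(-3785) = (-32 - 1*(-7)) - 1*(-3785) = (-32 + 7) + 3785 = -25 + 3785 = 3760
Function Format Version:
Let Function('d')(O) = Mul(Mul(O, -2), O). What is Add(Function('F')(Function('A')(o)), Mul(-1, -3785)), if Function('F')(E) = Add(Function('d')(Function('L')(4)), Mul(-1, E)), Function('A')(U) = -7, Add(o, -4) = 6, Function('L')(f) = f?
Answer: 3760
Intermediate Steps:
o = 10 (o = Add(4, 6) = 10)
Function('d')(O) = Mul(-2, Pow(O, 2)) (Function('d')(O) = Mul(Mul(-2, O), O) = Mul(-2, Pow(O, 2)))
Function('F')(E) = Add(-32, Mul(-1, E)) (Function('F')(E) = Add(Mul(-2, Pow(4, 2)), Mul(-1, E)) = Add(Mul(-2, 16), Mul(-1, E)) = Add(-32, Mul(-1, E)))
Add(Function('F')(Function('A')(o)), Mul(-1, -3785)) = Add(Add(-32, Mul(-1, -7)), Mul(-1, -3785)) = Add(Add(-32, 7), 3785) = Add(-25, 3785) = 3760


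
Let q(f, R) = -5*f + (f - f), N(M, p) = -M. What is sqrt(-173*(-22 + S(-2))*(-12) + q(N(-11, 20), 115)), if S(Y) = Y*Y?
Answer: I*sqrt(37423) ≈ 193.45*I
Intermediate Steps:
S(Y) = Y**2
q(f, R) = -5*f (q(f, R) = -5*f + 0 = -5*f)
sqrt(-173*(-22 + S(-2))*(-12) + q(N(-11, 20), 115)) = sqrt(-173*(-22 + (-2)**2)*(-12) - (-5)*(-11)) = sqrt(-173*(-22 + 4)*(-12) - 5*11) = sqrt(-(-3114)*(-12) - 55) = sqrt(-173*216 - 55) = sqrt(-37368 - 55) = sqrt(-37423) = I*sqrt(37423)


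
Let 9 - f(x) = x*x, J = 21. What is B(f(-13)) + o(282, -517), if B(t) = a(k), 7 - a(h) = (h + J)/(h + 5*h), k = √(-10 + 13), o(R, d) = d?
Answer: -3061/6 - 7*√3/6 ≈ -512.19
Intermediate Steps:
f(x) = 9 - x² (f(x) = 9 - x*x = 9 - x²)
k = √3 ≈ 1.7320
a(h) = 7 - (21 + h)/(6*h) (a(h) = 7 - (h + 21)/(h + 5*h) = 7 - (21 + h)/(6*h))
B(t) = √3*(-21 + 41*√3)/18 (B(t) = (-21 + 41*√3)/(6*(√3)) = (√3/3)*(-21 + 41*√3)/6 = √3*(-21 + 41*√3)/18)
B(f(-13)) + o(282, -517) = (41/6 - 7*√3/6) - 517 = -3061/6 - 7*√3/6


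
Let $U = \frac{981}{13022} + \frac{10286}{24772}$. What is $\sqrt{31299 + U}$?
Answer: $\frac{2 \sqrt{12722569391797045385}}{40322623} \approx 176.92$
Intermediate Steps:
$U = \frac{19780703}{40322623}$ ($U = 981 \cdot \frac{1}{13022} + 10286 \cdot \frac{1}{24772} = \frac{981}{13022} + \frac{5143}{12386} = \frac{19780703}{40322623} \approx 0.49056$)
$\sqrt{31299 + U} = \sqrt{31299 + \frac{19780703}{40322623}} = \sqrt{\frac{1262077557980}{40322623}} = \frac{2 \sqrt{12722569391797045385}}{40322623}$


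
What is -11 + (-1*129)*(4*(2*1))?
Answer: -1043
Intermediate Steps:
-11 + (-1*129)*(4*(2*1)) = -11 - 516*2 = -11 - 129*8 = -11 - 1032 = -1043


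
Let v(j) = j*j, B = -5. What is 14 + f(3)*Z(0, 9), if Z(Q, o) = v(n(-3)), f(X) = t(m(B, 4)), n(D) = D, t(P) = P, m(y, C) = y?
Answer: -31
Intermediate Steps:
v(j) = j²
f(X) = -5
Z(Q, o) = 9 (Z(Q, o) = (-3)² = 9)
14 + f(3)*Z(0, 9) = 14 - 5*9 = 14 - 45 = -31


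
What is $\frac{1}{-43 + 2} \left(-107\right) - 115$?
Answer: $- \frac{4608}{41} \approx -112.39$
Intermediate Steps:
$\frac{1}{-43 + 2} \left(-107\right) - 115 = \frac{1}{-41} \left(-107\right) - 115 = \left(- \frac{1}{41}\right) \left(-107\right) - 115 = \frac{107}{41} - 115 = - \frac{4608}{41}$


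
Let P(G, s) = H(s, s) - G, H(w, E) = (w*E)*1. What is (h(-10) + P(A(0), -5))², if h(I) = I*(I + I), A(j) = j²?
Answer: 50625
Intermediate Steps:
H(w, E) = E*w (H(w, E) = (E*w)*1 = E*w)
P(G, s) = s² - G (P(G, s) = s*s - G = s² - G)
h(I) = 2*I² (h(I) = I*(2*I) = 2*I²)
(h(-10) + P(A(0), -5))² = (2*(-10)² + ((-5)² - 1*0²))² = (2*100 + (25 - 1*0))² = (200 + (25 + 0))² = (200 + 25)² = 225² = 50625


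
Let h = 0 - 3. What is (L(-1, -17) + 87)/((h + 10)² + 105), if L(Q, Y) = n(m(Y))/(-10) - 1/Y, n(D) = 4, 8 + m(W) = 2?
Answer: 3683/6545 ≈ 0.56272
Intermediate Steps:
h = -3
m(W) = -6 (m(W) = -8 + 2 = -6)
L(Q, Y) = -⅖ - 1/Y (L(Q, Y) = 4/(-10) - 1/Y = 4*(-⅒) - 1/Y = -⅖ - 1/Y)
(L(-1, -17) + 87)/((h + 10)² + 105) = ((-⅖ - 1/(-17)) + 87)/((-3 + 10)² + 105) = ((-⅖ - 1*(-1/17)) + 87)/(7² + 105) = ((-⅖ + 1/17) + 87)/(49 + 105) = (-29/85 + 87)/154 = (7366/85)*(1/154) = 3683/6545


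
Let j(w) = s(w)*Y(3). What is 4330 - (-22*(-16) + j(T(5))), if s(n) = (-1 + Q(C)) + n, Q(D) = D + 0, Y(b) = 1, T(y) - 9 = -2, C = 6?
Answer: 3966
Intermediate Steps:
T(y) = 7 (T(y) = 9 - 2 = 7)
Q(D) = D
s(n) = 5 + n (s(n) = (-1 + 6) + n = 5 + n)
j(w) = 5 + w (j(w) = (5 + w)*1 = 5 + w)
4330 - (-22*(-16) + j(T(5))) = 4330 - (-22*(-16) + (5 + 7)) = 4330 - (352 + 12) = 4330 - 1*364 = 4330 - 364 = 3966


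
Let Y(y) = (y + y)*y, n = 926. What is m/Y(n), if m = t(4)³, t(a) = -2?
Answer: -1/214369 ≈ -4.6649e-6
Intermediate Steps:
m = -8 (m = (-2)³ = -8)
Y(y) = 2*y² (Y(y) = (2*y)*y = 2*y²)
m/Y(n) = -8/(2*926²) = -8/(2*857476) = -8/1714952 = -8*1/1714952 = -1/214369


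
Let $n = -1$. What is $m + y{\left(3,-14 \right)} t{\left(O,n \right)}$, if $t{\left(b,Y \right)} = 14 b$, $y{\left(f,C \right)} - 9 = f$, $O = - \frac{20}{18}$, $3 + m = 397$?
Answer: $\frac{622}{3} \approx 207.33$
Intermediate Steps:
$m = 394$ ($m = -3 + 397 = 394$)
$O = - \frac{10}{9}$ ($O = \left(-20\right) \frac{1}{18} = - \frac{10}{9} \approx -1.1111$)
$y{\left(f,C \right)} = 9 + f$
$m + y{\left(3,-14 \right)} t{\left(O,n \right)} = 394 + \left(9 + 3\right) 14 \left(- \frac{10}{9}\right) = 394 + 12 \left(- \frac{140}{9}\right) = 394 - \frac{560}{3} = \frac{622}{3}$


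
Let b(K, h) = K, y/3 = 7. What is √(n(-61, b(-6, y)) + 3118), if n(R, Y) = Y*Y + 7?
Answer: √3161 ≈ 56.223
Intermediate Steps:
y = 21 (y = 3*7 = 21)
n(R, Y) = 7 + Y² (n(R, Y) = Y² + 7 = 7 + Y²)
√(n(-61, b(-6, y)) + 3118) = √((7 + (-6)²) + 3118) = √((7 + 36) + 3118) = √(43 + 3118) = √3161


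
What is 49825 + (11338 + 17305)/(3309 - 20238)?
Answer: 843458782/16929 ≈ 49823.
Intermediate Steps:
49825 + (11338 + 17305)/(3309 - 20238) = 49825 + 28643/(-16929) = 49825 + 28643*(-1/16929) = 49825 - 28643/16929 = 843458782/16929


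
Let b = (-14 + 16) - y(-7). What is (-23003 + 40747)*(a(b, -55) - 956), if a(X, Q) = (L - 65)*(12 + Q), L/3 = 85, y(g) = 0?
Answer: -161931744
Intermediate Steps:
L = 255 (L = 3*85 = 255)
b = 2 (b = (-14 + 16) - 1*0 = 2 + 0 = 2)
a(X, Q) = 2280 + 190*Q (a(X, Q) = (255 - 65)*(12 + Q) = 190*(12 + Q) = 2280 + 190*Q)
(-23003 + 40747)*(a(b, -55) - 956) = (-23003 + 40747)*((2280 + 190*(-55)) - 956) = 17744*((2280 - 10450) - 956) = 17744*(-8170 - 956) = 17744*(-9126) = -161931744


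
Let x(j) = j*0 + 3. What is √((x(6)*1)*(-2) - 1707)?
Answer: I*√1713 ≈ 41.388*I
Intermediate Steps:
x(j) = 3 (x(j) = 0 + 3 = 3)
√((x(6)*1)*(-2) - 1707) = √((3*1)*(-2) - 1707) = √(3*(-2) - 1707) = √(-6 - 1707) = √(-1713) = I*√1713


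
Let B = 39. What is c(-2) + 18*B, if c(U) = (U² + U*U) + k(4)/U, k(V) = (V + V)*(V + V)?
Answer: 678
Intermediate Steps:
k(V) = 4*V² (k(V) = (2*V)*(2*V) = 4*V²)
c(U) = 2*U² + 64/U (c(U) = (U² + U*U) + (4*4²)/U = (U² + U²) + (4*16)/U = 2*U² + 64/U)
c(-2) + 18*B = 2*(32 + (-2)³)/(-2) + 18*39 = 2*(-½)*(32 - 8) + 702 = 2*(-½)*24 + 702 = -24 + 702 = 678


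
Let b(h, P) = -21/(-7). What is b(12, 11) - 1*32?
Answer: -29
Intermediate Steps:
b(h, P) = 3 (b(h, P) = -21*(-⅐) = 3)
b(12, 11) - 1*32 = 3 - 1*32 = 3 - 32 = -29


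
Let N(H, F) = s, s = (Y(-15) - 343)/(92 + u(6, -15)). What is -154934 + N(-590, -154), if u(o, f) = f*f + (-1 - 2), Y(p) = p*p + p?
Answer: -48649409/314 ≈ -1.5493e+5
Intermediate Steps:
Y(p) = p + p**2 (Y(p) = p**2 + p = p + p**2)
u(o, f) = -3 + f**2 (u(o, f) = f**2 - 3 = -3 + f**2)
s = -133/314 (s = (-15*(1 - 15) - 343)/(92 + (-3 + (-15)**2)) = (-15*(-14) - 343)/(92 + (-3 + 225)) = (210 - 343)/(92 + 222) = -133/314 ≈ -0.42357)
N(H, F) = -133/314
-154934 + N(-590, -154) = -154934 - 133/314 = -48649409/314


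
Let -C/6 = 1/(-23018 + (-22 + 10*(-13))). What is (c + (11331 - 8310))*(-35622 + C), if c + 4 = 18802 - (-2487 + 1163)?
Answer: -9550673304981/11585 ≈ -8.2440e+8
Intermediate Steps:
c = 20122 (c = -4 + (18802 - (-2487 + 1163)) = -4 + (18802 - 1*(-1324)) = -4 + (18802 + 1324) = -4 + 20126 = 20122)
C = 3/11585 (C = -6/(-23018 + (-22 + 10*(-13))) = -6/(-23018 + (-22 - 130)) = -6/(-23018 - 152) = -6/(-23170) = -6*(-1/23170) = 3/11585 ≈ 0.00025896)
(c + (11331 - 8310))*(-35622 + C) = (20122 + (11331 - 8310))*(-35622 + 3/11585) = (20122 + 3021)*(-412680867/11585) = 23143*(-412680867/11585) = -9550673304981/11585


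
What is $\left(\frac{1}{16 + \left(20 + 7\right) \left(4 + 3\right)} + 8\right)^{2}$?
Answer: $\frac{2692881}{42025} \approx 64.078$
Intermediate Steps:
$\left(\frac{1}{16 + \left(20 + 7\right) \left(4 + 3\right)} + 8\right)^{2} = \left(\frac{1}{16 + 27 \cdot 7} + 8\right)^{2} = \left(\frac{1}{16 + 189} + 8\right)^{2} = \left(\frac{1}{205} + 8\right)^{2} = \left(\frac{1641}{205}\right)^{2} = \frac{2692881}{42025}$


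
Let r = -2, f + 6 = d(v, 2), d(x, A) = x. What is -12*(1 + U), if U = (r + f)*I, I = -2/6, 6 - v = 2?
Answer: -28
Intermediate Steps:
v = 4 (v = 6 - 1*2 = 6 - 2 = 4)
I = -⅓ (I = -2*⅙ = -⅓ ≈ -0.33333)
f = -2 (f = -6 + 4 = -2)
U = 4/3 (U = (-2 - 2)*(-⅓) = -4*(-⅓) = 4/3 ≈ 1.3333)
-12*(1 + U) = -12*(1 + 4/3) = -12*7/3 = -28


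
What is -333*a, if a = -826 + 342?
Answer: 161172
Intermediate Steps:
a = -484
-333*a = -333*(-484) = 161172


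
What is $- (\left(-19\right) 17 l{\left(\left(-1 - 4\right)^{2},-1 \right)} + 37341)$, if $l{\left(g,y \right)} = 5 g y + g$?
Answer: $-69641$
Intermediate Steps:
$l{\left(g,y \right)} = g + 5 g y$ ($l{\left(g,y \right)} = 5 g y + g = g + 5 g y$)
$- (\left(-19\right) 17 l{\left(\left(-1 - 4\right)^{2},-1 \right)} + 37341) = - (\left(-19\right) 17 \left(-1 - 4\right)^{2} \left(1 + 5 \left(-1\right)\right) + 37341) = - (- 323 \left(-5\right)^{2} \left(1 - 5\right) + 37341) = - (- 323 \cdot 25 \left(-4\right) + 37341) = - (\left(-323\right) \left(-100\right) + 37341) = - (32300 + 37341) = \left(-1\right) 69641 = -69641$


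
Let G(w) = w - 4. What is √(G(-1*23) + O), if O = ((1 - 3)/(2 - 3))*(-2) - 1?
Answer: 4*I*√2 ≈ 5.6569*I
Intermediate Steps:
G(w) = -4 + w
O = -5 (O = -2/(-1)*(-2) - 1 = -2*(-1)*(-2) - 1 = 2*(-2) - 1 = -4 - 1 = -5)
√(G(-1*23) + O) = √((-4 - 1*23) - 5) = √((-4 - 23) - 5) = √(-27 - 5) = √(-32) = 4*I*√2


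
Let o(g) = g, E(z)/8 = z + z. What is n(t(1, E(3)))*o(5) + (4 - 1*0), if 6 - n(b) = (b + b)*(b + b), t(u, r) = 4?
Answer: -286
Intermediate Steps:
E(z) = 16*z (E(z) = 8*(z + z) = 8*(2*z) = 16*z)
n(b) = 6 - 4*b² (n(b) = 6 - (b + b)*(b + b) = 6 - 2*b*2*b = 6 - 4*b²)
n(t(1, E(3)))*o(5) + (4 - 1*0) = (6 - 4*4²)*5 + (4 - 1*0) = (6 - 4*16)*5 + (4 + 0) = (6 - 64)*5 + 4 = -58*5 + 4 = -290 + 4 = -286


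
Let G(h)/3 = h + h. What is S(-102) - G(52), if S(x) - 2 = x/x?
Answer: -309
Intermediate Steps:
G(h) = 6*h (G(h) = 3*(h + h) = 3*(2*h) = 6*h)
S(x) = 3 (S(x) = 2 + x/x = 2 + 1 = 3)
S(-102) - G(52) = 3 - 6*52 = 3 - 1*312 = 3 - 312 = -309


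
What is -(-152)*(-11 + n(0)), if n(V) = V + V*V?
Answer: -1672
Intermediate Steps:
n(V) = V + V²
-(-152)*(-11 + n(0)) = -(-152)*(-11 + 0*(1 + 0)) = -(-152)*(-11 + 0*1) = -(-152)*(-11 + 0) = -(-152)*(-11) = -1*1672 = -1672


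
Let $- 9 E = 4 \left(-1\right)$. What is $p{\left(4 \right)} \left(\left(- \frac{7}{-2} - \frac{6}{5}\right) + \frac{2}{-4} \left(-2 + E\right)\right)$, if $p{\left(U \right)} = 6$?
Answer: $\frac{277}{15} \approx 18.467$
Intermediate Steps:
$E = \frac{4}{9}$ ($E = - \frac{4 \left(-1\right)}{9} = \left(- \frac{1}{9}\right) \left(-4\right) = \frac{4}{9} \approx 0.44444$)
$p{\left(4 \right)} \left(\left(- \frac{7}{-2} - \frac{6}{5}\right) + \frac{2}{-4} \left(-2 + E\right)\right) = 6 \left(\left(- \frac{7}{-2} - \frac{6}{5}\right) + \frac{2}{-4} \left(-2 + \frac{4}{9}\right)\right) = 6 \left(\left(\left(-7\right) \left(- \frac{1}{2}\right) - \frac{6}{5}\right) + 2 \left(- \frac{1}{4}\right) \left(- \frac{14}{9}\right)\right) = 6 \left(\left(\frac{7}{2} - \frac{6}{5}\right) - - \frac{7}{9}\right) = 6 \left(\frac{23}{10} + \frac{7}{9}\right) = 6 \cdot \frac{277}{90} = \frac{277}{15}$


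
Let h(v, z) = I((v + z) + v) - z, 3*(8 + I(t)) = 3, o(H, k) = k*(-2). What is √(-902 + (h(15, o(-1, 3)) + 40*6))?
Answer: I*√663 ≈ 25.749*I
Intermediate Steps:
o(H, k) = -2*k
I(t) = -7 (I(t) = -8 + (⅓)*3 = -8 + 1 = -7)
h(v, z) = -7 - z
√(-902 + (h(15, o(-1, 3)) + 40*6)) = √(-902 + ((-7 - (-2)*3) + 40*6)) = √(-902 + ((-7 - 1*(-6)) + 240)) = √(-902 + ((-7 + 6) + 240)) = √(-902 + (-1 + 240)) = √(-902 + 239) = √(-663) = I*√663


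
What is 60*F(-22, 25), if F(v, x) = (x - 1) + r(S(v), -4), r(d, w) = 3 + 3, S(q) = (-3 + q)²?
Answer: 1800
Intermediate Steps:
r(d, w) = 6
F(v, x) = 5 + x (F(v, x) = (x - 1) + 6 = (-1 + x) + 6 = 5 + x)
60*F(-22, 25) = 60*(5 + 25) = 60*30 = 1800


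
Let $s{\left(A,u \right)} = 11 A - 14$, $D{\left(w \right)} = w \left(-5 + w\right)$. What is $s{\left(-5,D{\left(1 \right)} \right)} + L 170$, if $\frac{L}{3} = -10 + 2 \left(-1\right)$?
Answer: $-6189$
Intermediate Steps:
$L = -36$ ($L = 3 \left(-10 + 2 \left(-1\right)\right) = 3 \left(-10 - 2\right) = 3 \left(-12\right) = -36$)
$s{\left(A,u \right)} = -14 + 11 A$
$s{\left(-5,D{\left(1 \right)} \right)} + L 170 = \left(-14 + 11 \left(-5\right)\right) - 6120 = \left(-14 - 55\right) - 6120 = -69 - 6120 = -6189$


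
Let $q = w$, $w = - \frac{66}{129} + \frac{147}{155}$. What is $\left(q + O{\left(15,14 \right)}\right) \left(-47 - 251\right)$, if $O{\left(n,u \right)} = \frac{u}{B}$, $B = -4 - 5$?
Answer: $\frac{19999078}{59985} \approx 333.4$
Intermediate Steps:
$B = -9$
$w = \frac{2911}{6665}$ ($w = \left(-66\right) \frac{1}{129} + 147 \cdot \frac{1}{155} = - \frac{22}{43} + \frac{147}{155} = \frac{2911}{6665} \approx 0.43676$)
$q = \frac{2911}{6665} \approx 0.43676$
$O{\left(n,u \right)} = - \frac{u}{9}$ ($O{\left(n,u \right)} = \frac{u}{-9} = u \left(- \frac{1}{9}\right) = - \frac{u}{9}$)
$\left(q + O{\left(15,14 \right)}\right) \left(-47 - 251\right) = \left(\frac{2911}{6665} - \frac{14}{9}\right) \left(-47 - 251\right) = \left(\frac{2911}{6665} - \frac{14}{9}\right) \left(-298\right) = \left(- \frac{67111}{59985}\right) \left(-298\right) = \frac{19999078}{59985}$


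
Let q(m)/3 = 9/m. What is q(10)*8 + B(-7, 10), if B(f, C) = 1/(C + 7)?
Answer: 1841/85 ≈ 21.659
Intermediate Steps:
q(m) = 27/m (q(m) = 3*(9/m) = 27/m)
B(f, C) = 1/(7 + C)
q(10)*8 + B(-7, 10) = (27/10)*8 + 1/(7 + 10) = (27*(⅒))*8 + 1/17 = (27/10)*8 + 1/17 = 108/5 + 1/17 = 1841/85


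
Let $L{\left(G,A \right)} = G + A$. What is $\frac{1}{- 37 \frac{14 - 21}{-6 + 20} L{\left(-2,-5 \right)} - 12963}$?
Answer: $- \frac{2}{26185} \approx -7.638 \cdot 10^{-5}$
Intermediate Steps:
$L{\left(G,A \right)} = A + G$
$\frac{1}{- 37 \frac{14 - 21}{-6 + 20} L{\left(-2,-5 \right)} - 12963} = \frac{1}{- 37 \frac{14 - 21}{-6 + 20} \left(-5 - 2\right) - 12963} = \frac{1}{- 37 \left(- \frac{7}{14}\right) \left(-7\right) - 12963} = \frac{1}{- 37 \left(\left(-7\right) \frac{1}{14}\right) \left(-7\right) - 12963} = \frac{1}{\left(-37\right) \left(- \frac{1}{2}\right) \left(-7\right) - 12963} = \frac{1}{\frac{37}{2} \left(-7\right) - 12963} = \frac{1}{- \frac{259}{2} - 12963} = \frac{1}{- \frac{26185}{2}} = - \frac{2}{26185}$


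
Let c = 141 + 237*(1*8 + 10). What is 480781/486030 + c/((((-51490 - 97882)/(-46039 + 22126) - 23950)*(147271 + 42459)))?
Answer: 5222869496984520541/5279896150364891820 ≈ 0.98920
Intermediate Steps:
c = 4407 (c = 141 + 237*(8 + 10) = 141 + 237*18 = 141 + 4266 = 4407)
480781/486030 + c/((((-51490 - 97882)/(-46039 + 22126) - 23950)*(147271 + 42459))) = 480781/486030 + 4407/((((-51490 - 97882)/(-46039 + 22126) - 23950)*(147271 + 42459))) = 480781*(1/486030) + 4407/(((-149372/(-23913) - 23950)*189730)) = 480781/486030 + 4407/(((-149372*(-1/23913) - 23950)*189730)) = 480781/486030 + 4407/(((149372/23913 - 23950)*189730)) = 480781/486030 + 4407/((-572566978/23913*189730)) = 480781/486030 + 4407/(-108633132735940/23913) = 480781/486030 + 4407*(-23913/108633132735940) = 480781/486030 - 105384591/108633132735940 = 5222869496984520541/5279896150364891820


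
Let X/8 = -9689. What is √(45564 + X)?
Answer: 14*I*√163 ≈ 178.74*I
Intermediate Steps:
X = -77512 (X = 8*(-9689) = -77512)
√(45564 + X) = √(45564 - 77512) = √(-31948) = 14*I*√163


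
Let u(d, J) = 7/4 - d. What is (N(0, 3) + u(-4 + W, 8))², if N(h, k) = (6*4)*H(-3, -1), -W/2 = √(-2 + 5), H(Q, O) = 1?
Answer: 14353/16 + 119*√3 ≈ 1103.2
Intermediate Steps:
W = -2*√3 (W = -2*√(-2 + 5) = -2*√3 ≈ -3.4641)
N(h, k) = 24 (N(h, k) = (6*4)*1 = 24*1 = 24)
u(d, J) = 7/4 - d (u(d, J) = 7*(¼) - d = 7/4 - d)
(N(0, 3) + u(-4 + W, 8))² = (24 + (7/4 - (-4 - 2*√3)))² = (24 + (7/4 + (4 + 2*√3)))² = (24 + (23/4 + 2*√3))² = (119/4 + 2*√3)²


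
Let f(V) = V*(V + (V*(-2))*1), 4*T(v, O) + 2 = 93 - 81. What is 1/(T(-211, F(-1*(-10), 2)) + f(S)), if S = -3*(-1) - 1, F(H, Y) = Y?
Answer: -2/3 ≈ -0.66667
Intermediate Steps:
S = 2 (S = 3 - 1 = 2)
T(v, O) = 5/2 (T(v, O) = -1/2 + (93 - 81)/4 = -1/2 + (1/4)*12 = -1/2 + 3 = 5/2)
f(V) = -V**2 (f(V) = V*(V - 2*V*1) = V*(V - 2*V) = V*(-V) = -V**2)
1/(T(-211, F(-1*(-10), 2)) + f(S)) = 1/(5/2 - 1*2**2) = 1/(5/2 - 1*4) = 1/(5/2 - 4) = 1/(-3/2) = -2/3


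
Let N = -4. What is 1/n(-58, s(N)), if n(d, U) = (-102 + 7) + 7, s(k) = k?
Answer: -1/88 ≈ -0.011364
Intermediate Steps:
n(d, U) = -88 (n(d, U) = -95 + 7 = -88)
1/n(-58, s(N)) = 1/(-88) = -1/88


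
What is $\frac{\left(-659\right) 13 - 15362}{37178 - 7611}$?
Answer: $- \frac{23929}{29567} \approx -0.80931$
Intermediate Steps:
$\frac{\left(-659\right) 13 - 15362}{37178 - 7611} = \frac{-8567 - 15362}{29567} = \left(-23929\right) \frac{1}{29567} = - \frac{23929}{29567}$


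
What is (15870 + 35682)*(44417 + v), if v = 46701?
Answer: 4697315136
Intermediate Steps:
(15870 + 35682)*(44417 + v) = (15870 + 35682)*(44417 + 46701) = 51552*91118 = 4697315136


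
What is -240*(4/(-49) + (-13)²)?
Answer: -1986480/49 ≈ -40540.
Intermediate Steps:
-240*(4/(-49) + (-13)²) = -240*(4*(-1/49) + 169) = -240*(-4/49 + 169) = -240*8277/49 = -1986480/49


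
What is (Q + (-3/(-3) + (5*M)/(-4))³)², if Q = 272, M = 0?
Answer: 74529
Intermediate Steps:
(Q + (-3/(-3) + (5*M)/(-4))³)² = (272 + (-3/(-3) + (5*0)/(-4))³)² = (272 + (-3*(-⅓) + 0*(-¼))³)² = (272 + (1 + 0)³)² = (272 + 1³)² = (272 + 1)² = 273² = 74529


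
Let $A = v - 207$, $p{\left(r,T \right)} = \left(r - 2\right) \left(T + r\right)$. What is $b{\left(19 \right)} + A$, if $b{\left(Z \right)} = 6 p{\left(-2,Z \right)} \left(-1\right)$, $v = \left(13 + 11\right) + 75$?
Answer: $300$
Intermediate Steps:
$v = 99$ ($v = 24 + 75 = 99$)
$p{\left(r,T \right)} = \left(-2 + r\right) \left(T + r\right)$
$b{\left(Z \right)} = -48 + 24 Z$ ($b{\left(Z \right)} = 6 \left(\left(-2\right)^{2} - 2 Z - -4 + Z \left(-2\right)\right) \left(-1\right) = 6 \left(4 - 2 Z + 4 - 2 Z\right) \left(-1\right) = 6 \left(8 - 4 Z\right) \left(-1\right) = \left(48 - 24 Z\right) \left(-1\right) = -48 + 24 Z$)
$A = -108$ ($A = 99 - 207 = -108$)
$b{\left(19 \right)} + A = \left(-48 + 24 \cdot 19\right) - 108 = \left(-48 + 456\right) - 108 = 408 - 108 = 300$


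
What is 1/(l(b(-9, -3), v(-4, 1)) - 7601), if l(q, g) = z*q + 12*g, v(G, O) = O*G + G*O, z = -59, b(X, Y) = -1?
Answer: -1/7638 ≈ -0.00013092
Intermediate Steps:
v(G, O) = 2*G*O (v(G, O) = G*O + G*O = 2*G*O)
l(q, g) = -59*q + 12*g
1/(l(b(-9, -3), v(-4, 1)) - 7601) = 1/((-59*(-1) + 12*(2*(-4)*1)) - 7601) = 1/((59 + 12*(-8)) - 7601) = 1/((59 - 96) - 7601) = 1/(-37 - 7601) = 1/(-7638) = -1/7638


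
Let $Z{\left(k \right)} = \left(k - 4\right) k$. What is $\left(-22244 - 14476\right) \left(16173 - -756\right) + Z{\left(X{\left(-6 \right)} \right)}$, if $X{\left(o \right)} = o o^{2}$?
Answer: $-621585360$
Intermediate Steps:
$X{\left(o \right)} = o^{3}$
$Z{\left(k \right)} = k \left(-4 + k\right)$ ($Z{\left(k \right)} = \left(-4 + k\right) k = k \left(-4 + k\right)$)
$\left(-22244 - 14476\right) \left(16173 - -756\right) + Z{\left(X{\left(-6 \right)} \right)} = \left(-22244 - 14476\right) \left(16173 - -756\right) + \left(-6\right)^{3} \left(-4 + \left(-6\right)^{3}\right) = - 36720 \left(16173 + 756\right) - 216 \left(-4 - 216\right) = \left(-36720\right) 16929 - -47520 = -621632880 + 47520 = -621585360$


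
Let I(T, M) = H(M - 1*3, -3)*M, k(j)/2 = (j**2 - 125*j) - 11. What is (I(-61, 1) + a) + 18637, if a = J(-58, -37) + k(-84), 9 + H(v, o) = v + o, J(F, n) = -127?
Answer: 53586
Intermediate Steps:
k(j) = -22 - 250*j + 2*j**2 (k(j) = 2*((j**2 - 125*j) - 11) = 2*(-11 + j**2 - 125*j) = -22 - 250*j + 2*j**2)
H(v, o) = -9 + o + v (H(v, o) = -9 + (v + o) = -9 + (o + v) = -9 + o + v)
I(T, M) = M*(-15 + M) (I(T, M) = (-9 - 3 + (M - 1*3))*M = (-9 - 3 + (M - 3))*M = (-9 - 3 + (-3 + M))*M = (-15 + M)*M = M*(-15 + M))
a = 34963 (a = -127 + (-22 - 250*(-84) + 2*(-84)**2) = -127 + (-22 + 21000 + 2*7056) = -127 + (-22 + 21000 + 14112) = -127 + 35090 = 34963)
(I(-61, 1) + a) + 18637 = (1*(-15 + 1) + 34963) + 18637 = (1*(-14) + 34963) + 18637 = (-14 + 34963) + 18637 = 34949 + 18637 = 53586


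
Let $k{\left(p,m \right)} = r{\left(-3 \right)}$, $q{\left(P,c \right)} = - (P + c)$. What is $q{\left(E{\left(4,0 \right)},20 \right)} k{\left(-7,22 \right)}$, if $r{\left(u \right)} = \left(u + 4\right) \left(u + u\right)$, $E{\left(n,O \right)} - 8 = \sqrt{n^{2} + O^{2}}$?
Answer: $192$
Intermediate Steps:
$E{\left(n,O \right)} = 8 + \sqrt{O^{2} + n^{2}}$ ($E{\left(n,O \right)} = 8 + \sqrt{n^{2} + O^{2}} = 8 + \sqrt{O^{2} + n^{2}}$)
$q{\left(P,c \right)} = - P - c$
$r{\left(u \right)} = 2 u \left(4 + u\right)$ ($r{\left(u \right)} = \left(4 + u\right) 2 u = 2 u \left(4 + u\right)$)
$k{\left(p,m \right)} = -6$ ($k{\left(p,m \right)} = 2 \left(-3\right) \left(4 - 3\right) = 2 \left(-3\right) 1 = -6$)
$q{\left(E{\left(4,0 \right)},20 \right)} k{\left(-7,22 \right)} = \left(- (8 + \sqrt{0^{2} + 4^{2}}) - 20\right) \left(-6\right) = \left(- (8 + \sqrt{0 + 16}) - 20\right) \left(-6\right) = \left(- (8 + \sqrt{16}) - 20\right) \left(-6\right) = \left(- (8 + 4) - 20\right) \left(-6\right) = \left(\left(-1\right) 12 - 20\right) \left(-6\right) = \left(-12 - 20\right) \left(-6\right) = \left(-32\right) \left(-6\right) = 192$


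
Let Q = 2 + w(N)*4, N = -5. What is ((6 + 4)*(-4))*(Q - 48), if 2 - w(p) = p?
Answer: 720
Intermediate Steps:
w(p) = 2 - p
Q = 30 (Q = 2 + (2 - 1*(-5))*4 = 2 + (2 + 5)*4 = 2 + 7*4 = 2 + 28 = 30)
((6 + 4)*(-4))*(Q - 48) = ((6 + 4)*(-4))*(30 - 48) = (10*(-4))*(-18) = -40*(-18) = 720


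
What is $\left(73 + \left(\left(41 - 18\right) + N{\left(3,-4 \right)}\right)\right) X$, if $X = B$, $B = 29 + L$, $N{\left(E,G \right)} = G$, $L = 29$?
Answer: $5336$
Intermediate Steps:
$B = 58$ ($B = 29 + 29 = 58$)
$X = 58$
$\left(73 + \left(\left(41 - 18\right) + N{\left(3,-4 \right)}\right)\right) X = \left(73 + \left(\left(41 - 18\right) - 4\right)\right) 58 = \left(73 + \left(23 - 4\right)\right) 58 = \left(73 + 19\right) 58 = 92 \cdot 58 = 5336$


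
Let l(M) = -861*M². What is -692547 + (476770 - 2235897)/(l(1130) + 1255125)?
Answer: -760524485749798/1098155775 ≈ -6.9255e+5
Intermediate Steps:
-692547 + (476770 - 2235897)/(l(1130) + 1255125) = -692547 + (476770 - 2235897)/(-861*1130² + 1255125) = -692547 - 1759127/(-861*1276900 + 1255125) = -692547 - 1759127/(-1099410900 + 1255125) = -692547 - 1759127/(-1098155775) = -692547 - 1759127*(-1/1098155775) = -692547 + 1759127/1098155775 = -760524485749798/1098155775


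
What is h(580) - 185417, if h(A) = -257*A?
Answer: -334477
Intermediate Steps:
h(580) - 185417 = -257*580 - 185417 = -149060 - 185417 = -334477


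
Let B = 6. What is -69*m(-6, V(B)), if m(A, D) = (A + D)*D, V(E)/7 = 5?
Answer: -70035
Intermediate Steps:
V(E) = 35 (V(E) = 7*5 = 35)
m(A, D) = D*(A + D)
-69*m(-6, V(B)) = -2415*(-6 + 35) = -2415*29 = -69*1015 = -70035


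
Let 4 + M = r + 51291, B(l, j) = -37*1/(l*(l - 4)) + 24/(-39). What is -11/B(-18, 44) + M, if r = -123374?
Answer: -262988835/3649 ≈ -72072.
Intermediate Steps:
B(l, j) = -8/13 - 37/(l*(-4 + l)) (B(l, j) = -37*1/(l*(-4 + l)) + 24*(-1/39) = -37/(l*(-4 + l)) - 8/13 = -8/13 - 37/(l*(-4 + l)))
M = -72087 (M = -4 + (-123374 + 51291) = -4 - 72083 = -72087)
-11/B(-18, 44) + M = -11*(-234*(-4 - 18)/(-481 - 8*(-18)**2 + 32*(-18))) - 72087 = -11*5148/(-481 - 8*324 - 576) - 72087 = -11*5148/(-481 - 2592 - 576) - 72087 = -11/((1/13)*(-1/18)*(-1/22)*(-3649)) - 72087 = -11/(-3649/5148) - 72087 = -11*(-5148/3649) - 72087 = 56628/3649 - 72087 = -262988835/3649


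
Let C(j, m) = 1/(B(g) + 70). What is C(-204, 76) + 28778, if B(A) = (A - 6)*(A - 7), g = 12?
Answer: 2877801/100 ≈ 28778.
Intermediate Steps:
B(A) = (-7 + A)*(-6 + A) (B(A) = (-6 + A)*(-7 + A) = (-7 + A)*(-6 + A))
C(j, m) = 1/100 (C(j, m) = 1/((42 + 12² - 13*12) + 70) = 1/((42 + 144 - 156) + 70) = 1/(30 + 70) = 1/100)
C(-204, 76) + 28778 = 1/100 + 28778 = 2877801/100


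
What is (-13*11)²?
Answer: 20449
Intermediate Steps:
(-13*11)² = (-143)² = 20449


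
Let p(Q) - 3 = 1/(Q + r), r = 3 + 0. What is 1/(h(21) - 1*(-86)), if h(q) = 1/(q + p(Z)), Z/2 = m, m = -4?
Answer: 119/10239 ≈ 0.011622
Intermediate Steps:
r = 3
Z = -8 (Z = 2*(-4) = -8)
p(Q) = 3 + 1/(3 + Q) (p(Q) = 3 + 1/(Q + 3) = 3 + 1/(3 + Q))
h(q) = 1/(14/5 + q) (h(q) = 1/(q + (10 + 3*(-8))/(3 - 8)) = 1/(q + (10 - 24)/(-5)) = 1/(q - ⅕*(-14)) = 1/(q + 14/5) = 1/(14/5 + q))
1/(h(21) - 1*(-86)) = 1/(5/(14 + 5*21) - 1*(-86)) = 1/(5/(14 + 105) + 86) = 1/(5/119 + 86) = 1/(10239/119) = 119/10239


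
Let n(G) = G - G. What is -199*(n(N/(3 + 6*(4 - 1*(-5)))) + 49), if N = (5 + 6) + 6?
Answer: -9751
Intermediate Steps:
N = 17 (N = 11 + 6 = 17)
n(G) = 0
-199*(n(N/(3 + 6*(4 - 1*(-5)))) + 49) = -199*(0 + 49) = -199*49 = -9751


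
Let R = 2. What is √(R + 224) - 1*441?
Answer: -441 + √226 ≈ -425.97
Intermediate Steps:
√(R + 224) - 1*441 = √(2 + 224) - 1*441 = √226 - 441 = -441 + √226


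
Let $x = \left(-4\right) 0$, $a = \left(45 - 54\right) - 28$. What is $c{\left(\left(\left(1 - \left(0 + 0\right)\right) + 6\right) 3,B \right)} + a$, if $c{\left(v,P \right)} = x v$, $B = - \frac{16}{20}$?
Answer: $-37$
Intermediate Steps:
$a = -37$ ($a = -9 - 28 = -37$)
$x = 0$
$B = - \frac{4}{5}$ ($B = \left(-16\right) \frac{1}{20} = - \frac{4}{5} \approx -0.8$)
$c{\left(v,P \right)} = 0$ ($c{\left(v,P \right)} = 0 v = 0$)
$c{\left(\left(\left(1 - \left(0 + 0\right)\right) + 6\right) 3,B \right)} + a = 0 - 37 = -37$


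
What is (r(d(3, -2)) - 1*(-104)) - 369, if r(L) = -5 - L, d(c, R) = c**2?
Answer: -279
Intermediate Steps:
(r(d(3, -2)) - 1*(-104)) - 369 = ((-5 - 1*3**2) - 1*(-104)) - 369 = ((-5 - 1*9) + 104) - 369 = ((-5 - 9) + 104) - 369 = (-14 + 104) - 369 = 90 - 369 = -279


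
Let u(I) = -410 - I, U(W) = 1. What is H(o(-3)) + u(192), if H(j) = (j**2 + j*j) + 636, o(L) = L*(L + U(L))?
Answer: 106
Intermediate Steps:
o(L) = L*(1 + L) (o(L) = L*(L + 1) = L*(1 + L))
H(j) = 636 + 2*j**2 (H(j) = (j**2 + j**2) + 636 = 2*j**2 + 636 = 636 + 2*j**2)
H(o(-3)) + u(192) = (636 + 2*(-3*(1 - 3))**2) + (-410 - 1*192) = (636 + 2*(-3*(-2))**2) + (-410 - 192) = (636 + 2*6**2) - 602 = (636 + 2*36) - 602 = (636 + 72) - 602 = 708 - 602 = 106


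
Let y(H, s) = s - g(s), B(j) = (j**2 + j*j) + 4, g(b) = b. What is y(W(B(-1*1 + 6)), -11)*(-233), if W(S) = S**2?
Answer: 0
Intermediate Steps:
B(j) = 4 + 2*j**2 (B(j) = (j**2 + j**2) + 4 = 2*j**2 + 4 = 4 + 2*j**2)
y(H, s) = 0 (y(H, s) = s - s = 0)
y(W(B(-1*1 + 6)), -11)*(-233) = 0*(-233) = 0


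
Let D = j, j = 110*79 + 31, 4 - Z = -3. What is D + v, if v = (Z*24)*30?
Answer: 13761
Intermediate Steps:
Z = 7 (Z = 4 - 1*(-3) = 4 + 3 = 7)
v = 5040 (v = (7*24)*30 = 168*30 = 5040)
j = 8721 (j = 8690 + 31 = 8721)
D = 8721
D + v = 8721 + 5040 = 13761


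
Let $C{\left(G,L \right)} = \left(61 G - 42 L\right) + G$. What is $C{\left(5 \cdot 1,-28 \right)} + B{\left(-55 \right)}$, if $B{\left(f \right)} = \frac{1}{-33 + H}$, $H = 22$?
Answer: $\frac{16345}{11} \approx 1485.9$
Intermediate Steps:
$B{\left(f \right)} = - \frac{1}{11}$ ($B{\left(f \right)} = \frac{1}{-33 + 22} = \frac{1}{-11} = - \frac{1}{11}$)
$C{\left(G,L \right)} = - 42 L + 62 G$ ($C{\left(G,L \right)} = \left(- 42 L + 61 G\right) + G = - 42 L + 62 G$)
$C{\left(5 \cdot 1,-28 \right)} + B{\left(-55 \right)} = \left(\left(-42\right) \left(-28\right) + 62 \cdot 5 \cdot 1\right) - \frac{1}{11} = \left(1176 + 62 \cdot 5\right) - \frac{1}{11} = \left(1176 + 310\right) - \frac{1}{11} = 1486 - \frac{1}{11} = \frac{16345}{11}$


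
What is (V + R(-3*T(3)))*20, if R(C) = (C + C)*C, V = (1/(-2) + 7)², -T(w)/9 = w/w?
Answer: 30005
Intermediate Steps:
T(w) = -9 (T(w) = -9*w/w = -9*1 = -9)
V = 169/4 (V = (-½ + 7)² = (13/2)² = 169/4 ≈ 42.250)
R(C) = 2*C² (R(C) = (2*C)*C = 2*C²)
(V + R(-3*T(3)))*20 = (169/4 + 2*(-3*(-9))²)*20 = (169/4 + 2*27²)*20 = (169/4 + 2*729)*20 = (169/4 + 1458)*20 = (6001/4)*20 = 30005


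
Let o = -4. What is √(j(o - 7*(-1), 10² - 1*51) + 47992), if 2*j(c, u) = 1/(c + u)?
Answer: √129770394/52 ≈ 219.07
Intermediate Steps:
j(c, u) = 1/(2*(c + u))
√(j(o - 7*(-1), 10² - 1*51) + 47992) = √(1/(2*((-4 - 7*(-1)) + (10² - 1*51))) + 47992) = √(1/(2*((-4 + 7) + (100 - 51))) + 47992) = √(1/(2*(3 + 49)) + 47992) = √((½)/52 + 47992) = √((½)*(1/52) + 47992) = √(1/104 + 47992) = √(4991169/104) = √129770394/52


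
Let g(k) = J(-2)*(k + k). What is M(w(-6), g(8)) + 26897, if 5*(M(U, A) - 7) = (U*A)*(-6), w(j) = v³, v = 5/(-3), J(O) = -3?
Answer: 79912/3 ≈ 26637.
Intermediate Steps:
v = -5/3 (v = 5*(-⅓) = -5/3 ≈ -1.6667)
w(j) = -125/27 (w(j) = (-5/3)³ = -125/27)
g(k) = -6*k (g(k) = -3*(k + k) = -6*k)
M(U, A) = 7 - 6*A*U/5 (M(U, A) = 7 + ((U*A)*(-6))/5 = 7 + ((A*U)*(-6))/5 = 7 + (-6*A*U)/5 = 7 - 6*A*U/5)
M(w(-6), g(8)) + 26897 = (7 - 6/5*(-6*8)*(-125/27)) + 26897 = (7 - 6/5*(-48)*(-125/27)) + 26897 = (7 - 800/3) + 26897 = -779/3 + 26897 = 79912/3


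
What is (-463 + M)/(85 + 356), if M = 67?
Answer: -44/49 ≈ -0.89796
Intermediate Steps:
(-463 + M)/(85 + 356) = (-463 + 67)/(85 + 356) = -396/441 = -396*1/441 = -44/49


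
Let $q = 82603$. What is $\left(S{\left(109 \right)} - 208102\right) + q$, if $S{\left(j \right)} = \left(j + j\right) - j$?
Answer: $-125390$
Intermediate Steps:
$S{\left(j \right)} = j$ ($S{\left(j \right)} = 2 j - j = j$)
$\left(S{\left(109 \right)} - 208102\right) + q = \left(109 - 208102\right) + 82603 = -207993 + 82603 = -125390$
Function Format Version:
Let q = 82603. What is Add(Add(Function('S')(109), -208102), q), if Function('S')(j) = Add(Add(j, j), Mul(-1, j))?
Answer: -125390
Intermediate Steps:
Function('S')(j) = j (Function('S')(j) = Add(Mul(2, j), Mul(-1, j)) = j)
Add(Add(Function('S')(109), -208102), q) = Add(Add(109, -208102), 82603) = Add(-207993, 82603) = -125390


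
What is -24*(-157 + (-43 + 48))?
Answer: 3648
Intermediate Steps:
-24*(-157 + (-43 + 48)) = -24*(-157 + 5) = -24*(-152) = 3648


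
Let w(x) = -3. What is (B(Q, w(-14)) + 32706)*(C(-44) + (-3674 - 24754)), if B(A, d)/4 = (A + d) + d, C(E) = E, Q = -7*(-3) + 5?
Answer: -933482992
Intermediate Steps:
Q = 26 (Q = 21 + 5 = 26)
B(A, d) = 4*A + 8*d (B(A, d) = 4*((A + d) + d) = 4*(A + 2*d) = 4*A + 8*d)
(B(Q, w(-14)) + 32706)*(C(-44) + (-3674 - 24754)) = ((4*26 + 8*(-3)) + 32706)*(-44 + (-3674 - 24754)) = ((104 - 24) + 32706)*(-44 - 28428) = (80 + 32706)*(-28472) = 32786*(-28472) = -933482992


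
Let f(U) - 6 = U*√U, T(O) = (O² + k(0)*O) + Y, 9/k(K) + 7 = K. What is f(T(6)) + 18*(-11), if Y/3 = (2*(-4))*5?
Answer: -192 - 642*I*√4494/49 ≈ -192.0 - 878.33*I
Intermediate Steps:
k(K) = 9/(-7 + K)
Y = -120 (Y = 3*((2*(-4))*5) = 3*(-8*5) = 3*(-40) = -120)
T(O) = -120 + O² - 9*O/7 (T(O) = (O² + (9/(-7 + 0))*O) - 120 = (O² + (9/(-7))*O) - 120 = (O² + (9*(-⅐))*O) - 120 = (O² - 9*O/7) - 120 = -120 + O² - 9*O/7)
f(U) = 6 + U^(3/2) (f(U) = 6 + U*√U = 6 + U^(3/2))
f(T(6)) + 18*(-11) = (6 + (-120 + 6² - 9/7*6)^(3/2)) + 18*(-11) = (6 + (-120 + 36 - 54/7)^(3/2)) - 198 = (6 + (-642/7)^(3/2)) - 198 = (6 - 642*I*√4494/49) - 198 = -192 - 642*I*√4494/49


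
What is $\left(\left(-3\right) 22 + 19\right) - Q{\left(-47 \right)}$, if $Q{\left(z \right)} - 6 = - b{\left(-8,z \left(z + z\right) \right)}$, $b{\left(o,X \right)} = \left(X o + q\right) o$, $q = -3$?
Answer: $282723$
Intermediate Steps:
$b{\left(o,X \right)} = o \left(-3 + X o\right)$ ($b{\left(o,X \right)} = \left(X o - 3\right) o = \left(-3 + X o\right) o = o \left(-3 + X o\right)$)
$Q{\left(z \right)} = -18 - 128 z^{2}$ ($Q{\left(z \right)} = 6 - - 8 \left(-3 + z \left(z + z\right) \left(-8\right)\right) = 6 - - 8 \left(-3 + z 2 z \left(-8\right)\right) = 6 - - 8 \left(-3 + 2 z^{2} \left(-8\right)\right) = 6 - - 8 \left(-3 - 16 z^{2}\right) = 6 - \left(24 + 128 z^{2}\right) = -18 - 128 z^{2}$)
$\left(\left(-3\right) 22 + 19\right) - Q{\left(-47 \right)} = \left(\left(-3\right) 22 + 19\right) - \left(-18 - 128 \left(-47\right)^{2}\right) = \left(-66 + 19\right) - \left(-18 - 282752\right) = -47 - \left(-18 - 282752\right) = -47 - -282770 = -47 + 282770 = 282723$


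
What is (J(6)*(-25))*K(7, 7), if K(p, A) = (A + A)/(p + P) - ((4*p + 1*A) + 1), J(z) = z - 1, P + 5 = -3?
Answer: 6250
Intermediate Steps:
P = -8 (P = -5 - 3 = -8)
J(z) = -1 + z
K(p, A) = -1 - A - 4*p + 2*A/(-8 + p) (K(p, A) = (A + A)/(p - 8) - ((4*p + 1*A) + 1) = (2*A)/(-8 + p) - ((4*p + A) + 1) = 2*A/(-8 + p) - ((A + 4*p) + 1) = 2*A/(-8 + p) - (1 + A + 4*p) = 2*A/(-8 + p) + (-1 - A - 4*p) = -1 - A - 4*p + 2*A/(-8 + p))
(J(6)*(-25))*K(7, 7) = ((-1 + 6)*(-25))*((8 - 4*7² + 10*7 + 31*7 - 1*7*7)/(-8 + 7)) = (5*(-25))*((8 - 4*49 + 70 + 217 - 49)/(-1)) = -(-125)*(8 - 196 + 70 + 217 - 49) = -(-125)*50 = -125*(-50) = 6250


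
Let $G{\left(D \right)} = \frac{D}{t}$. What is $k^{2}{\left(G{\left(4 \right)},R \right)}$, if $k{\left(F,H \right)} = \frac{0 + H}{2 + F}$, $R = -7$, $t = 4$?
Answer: $\frac{49}{9} \approx 5.4444$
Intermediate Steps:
$G{\left(D \right)} = \frac{D}{4}$
$k{\left(F,H \right)} = \frac{H}{2 + F}$
$k^{2}{\left(G{\left(4 \right)},R \right)} = \left(- \frac{7}{2 + \frac{1}{4} \cdot 4}\right)^{2} = \left(- \frac{7}{2 + 1}\right)^{2} = \left(- \frac{7}{3}\right)^{2} = \frac{49}{9}$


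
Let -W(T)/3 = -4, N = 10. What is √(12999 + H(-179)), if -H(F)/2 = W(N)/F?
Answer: √416505255/179 ≈ 114.01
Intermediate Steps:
W(T) = 12 (W(T) = -3*(-4) = 12)
H(F) = -24/F
√(12999 + H(-179)) = √(12999 - 24/(-179)) = √(12999 - 24*(-1/179)) = √(12999 + 24/179) = √(2326845/179) = √416505255/179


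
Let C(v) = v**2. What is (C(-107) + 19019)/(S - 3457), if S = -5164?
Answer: -30468/8621 ≈ -3.5342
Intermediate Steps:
(C(-107) + 19019)/(S - 3457) = ((-107)**2 + 19019)/(-5164 - 3457) = (11449 + 19019)/(-8621) = 30468*(-1/8621) = -30468/8621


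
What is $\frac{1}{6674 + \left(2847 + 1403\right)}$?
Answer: $\frac{1}{10924} \approx 9.1542 \cdot 10^{-5}$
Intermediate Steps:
$\frac{1}{6674 + \left(2847 + 1403\right)} = \frac{1}{6674 + 4250} = \frac{1}{10924}$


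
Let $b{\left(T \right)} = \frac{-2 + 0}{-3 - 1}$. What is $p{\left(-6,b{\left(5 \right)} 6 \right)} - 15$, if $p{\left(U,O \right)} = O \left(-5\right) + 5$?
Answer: $-25$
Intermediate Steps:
$b{\left(T \right)} = \frac{1}{2}$ ($b{\left(T \right)} = - \frac{2}{-4} = \left(-2\right) \left(- \frac{1}{4}\right) = \frac{1}{2}$)
$p{\left(U,O \right)} = 5 - 5 O$ ($p{\left(U,O \right)} = - 5 O + 5 = 5 - 5 O$)
$p{\left(-6,b{\left(5 \right)} 6 \right)} - 15 = \left(5 - 5 \cdot \frac{1}{2} \cdot 6\right) - 15 = \left(5 - 15\right) - 15 = -10 - 15 = -25$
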